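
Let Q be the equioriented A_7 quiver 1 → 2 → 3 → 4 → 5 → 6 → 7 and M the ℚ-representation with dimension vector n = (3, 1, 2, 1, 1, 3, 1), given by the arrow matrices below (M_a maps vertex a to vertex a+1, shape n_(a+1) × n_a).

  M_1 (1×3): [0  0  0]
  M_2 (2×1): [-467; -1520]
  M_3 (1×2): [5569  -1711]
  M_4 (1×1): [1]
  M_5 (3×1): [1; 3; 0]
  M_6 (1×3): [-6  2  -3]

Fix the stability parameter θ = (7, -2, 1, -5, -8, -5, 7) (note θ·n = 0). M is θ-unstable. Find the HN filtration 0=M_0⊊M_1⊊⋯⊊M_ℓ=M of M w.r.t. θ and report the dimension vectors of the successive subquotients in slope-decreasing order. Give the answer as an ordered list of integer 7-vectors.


Interval decomposition of M: I[1,1]^3, I[2,6], I[3,3], I[6,6], I[6,7].
HN type (ℓ=4): μ^(1)=7; μ^(2)=1; μ^(3)=-19/5; μ^(4)=-5

((3, 0, 0, 0, 0, 0, 1); (0, 0, 1, 0, 0, 0, 0); (0, 1, 1, 1, 1, 1, 0); (0, 0, 0, 0, 0, 2, 0))


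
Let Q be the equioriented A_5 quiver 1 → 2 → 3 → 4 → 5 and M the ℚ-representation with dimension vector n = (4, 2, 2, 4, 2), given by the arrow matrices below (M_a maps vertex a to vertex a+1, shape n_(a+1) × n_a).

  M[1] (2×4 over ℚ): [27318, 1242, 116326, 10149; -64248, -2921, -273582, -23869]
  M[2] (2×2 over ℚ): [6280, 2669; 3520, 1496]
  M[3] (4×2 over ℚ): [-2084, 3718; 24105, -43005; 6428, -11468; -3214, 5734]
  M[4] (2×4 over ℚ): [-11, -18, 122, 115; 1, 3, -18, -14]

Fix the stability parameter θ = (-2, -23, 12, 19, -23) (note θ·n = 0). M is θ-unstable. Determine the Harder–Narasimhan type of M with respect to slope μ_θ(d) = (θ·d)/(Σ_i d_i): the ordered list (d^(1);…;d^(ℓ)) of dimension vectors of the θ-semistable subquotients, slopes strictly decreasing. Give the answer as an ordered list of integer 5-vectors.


Interval decomposition of M: I[1,1]^2, I[1,2], I[1,5], I[3,5], I[4,4]^2.
HN type (ℓ=4): μ^(1)=19; μ^(2)=8/3; μ^(3)=-2; μ^(4)=-25/2

((0, 0, 0, 2, 0); (0, 0, 2, 2, 2); (2, 0, 0, 0, 0); (2, 2, 0, 0, 0))


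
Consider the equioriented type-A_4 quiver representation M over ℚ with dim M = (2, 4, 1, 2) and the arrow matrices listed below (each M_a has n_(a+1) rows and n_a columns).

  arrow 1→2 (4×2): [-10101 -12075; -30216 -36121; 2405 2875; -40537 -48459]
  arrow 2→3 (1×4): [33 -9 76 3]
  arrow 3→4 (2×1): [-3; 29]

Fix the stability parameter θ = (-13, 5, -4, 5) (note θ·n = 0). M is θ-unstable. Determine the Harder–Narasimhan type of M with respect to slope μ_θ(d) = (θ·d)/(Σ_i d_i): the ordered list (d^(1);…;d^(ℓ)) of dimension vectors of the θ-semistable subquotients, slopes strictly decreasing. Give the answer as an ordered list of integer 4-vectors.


Interval decomposition of M: I[1,2], I[1,4], I[2,2]^2, I[4,4].
HN type (ℓ=3): μ^(1)=5; μ^(2)=1/2; μ^(3)=-13

((0, 3, 0, 2); (0, 1, 1, 0); (2, 0, 0, 0))


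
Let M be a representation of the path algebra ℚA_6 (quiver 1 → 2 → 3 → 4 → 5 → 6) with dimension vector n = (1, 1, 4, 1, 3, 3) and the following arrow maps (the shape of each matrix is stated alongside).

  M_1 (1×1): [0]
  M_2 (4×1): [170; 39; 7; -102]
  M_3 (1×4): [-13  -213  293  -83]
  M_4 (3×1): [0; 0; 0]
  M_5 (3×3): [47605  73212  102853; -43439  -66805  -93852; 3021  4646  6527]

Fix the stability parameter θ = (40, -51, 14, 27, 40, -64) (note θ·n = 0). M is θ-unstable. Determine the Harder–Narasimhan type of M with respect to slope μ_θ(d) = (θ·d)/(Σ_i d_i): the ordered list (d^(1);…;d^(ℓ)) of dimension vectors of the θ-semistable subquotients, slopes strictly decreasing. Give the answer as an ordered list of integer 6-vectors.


Via rank(M_{q-1}∘⋯∘M_p): M ≅ I[1,1], I[2,3], I[3,3]^2, I[3,4], I[5,5], I[5,6]^2, I[6,6].
μ_θ-semistable layers: μ^(1)=40; μ^(2)=27; μ^(3)=14; μ^(4)=-12; μ^(5)=-51; μ^(6)=-64

((1, 0, 0, 0, 1, 0); (0, 0, 0, 1, 0, 0); (0, 0, 4, 0, 0, 0); (0, 0, 0, 0, 2, 2); (0, 1, 0, 0, 0, 0); (0, 0, 0, 0, 0, 1))


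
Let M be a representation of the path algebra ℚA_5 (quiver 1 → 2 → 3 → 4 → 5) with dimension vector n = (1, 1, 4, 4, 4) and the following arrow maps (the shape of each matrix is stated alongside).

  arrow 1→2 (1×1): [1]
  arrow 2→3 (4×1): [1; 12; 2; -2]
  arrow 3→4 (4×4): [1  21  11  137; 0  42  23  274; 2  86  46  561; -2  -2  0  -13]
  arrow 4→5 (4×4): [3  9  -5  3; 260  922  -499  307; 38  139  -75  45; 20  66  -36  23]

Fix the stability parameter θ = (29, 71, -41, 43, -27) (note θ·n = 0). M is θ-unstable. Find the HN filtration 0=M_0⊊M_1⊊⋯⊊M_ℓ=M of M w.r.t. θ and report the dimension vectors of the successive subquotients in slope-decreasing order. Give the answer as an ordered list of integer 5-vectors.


Via rank(M_{q-1}∘⋯∘M_p): M ≅ I[1,5], I[3,3], I[3,5]^2, I[4,5].
μ_θ-semistable layers: μ^(1)=15; μ^(2)=8; μ^(3)=-41

((1, 1, 1, 1, 1); (0, 0, 0, 3, 3); (0, 0, 3, 0, 0))


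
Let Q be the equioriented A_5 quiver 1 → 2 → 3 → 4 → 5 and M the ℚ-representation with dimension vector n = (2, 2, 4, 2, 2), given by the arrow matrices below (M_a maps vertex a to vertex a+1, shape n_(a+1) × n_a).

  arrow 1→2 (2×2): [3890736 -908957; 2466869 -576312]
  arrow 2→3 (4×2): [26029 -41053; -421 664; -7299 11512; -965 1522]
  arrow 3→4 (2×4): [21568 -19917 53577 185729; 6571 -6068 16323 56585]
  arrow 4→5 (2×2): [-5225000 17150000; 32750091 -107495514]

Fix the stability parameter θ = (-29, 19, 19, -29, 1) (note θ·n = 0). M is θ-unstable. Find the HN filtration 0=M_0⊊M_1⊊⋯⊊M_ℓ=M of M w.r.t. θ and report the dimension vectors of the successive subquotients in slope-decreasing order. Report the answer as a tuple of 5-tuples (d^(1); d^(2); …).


Via rank(M_{q-1}∘⋯∘M_p): M ≅ I[1,4], I[1,5], I[3,3]^2, I[5,5].
μ_θ-semistable layers: μ^(1)=19; μ^(2)=3; μ^(3)=5/2; μ^(4)=1; μ^(5)=-29

((0, 0, 2, 0, 0); (0, 1, 1, 1, 0); (0, 1, 1, 1, 1); (0, 0, 0, 0, 1); (2, 0, 0, 0, 0))


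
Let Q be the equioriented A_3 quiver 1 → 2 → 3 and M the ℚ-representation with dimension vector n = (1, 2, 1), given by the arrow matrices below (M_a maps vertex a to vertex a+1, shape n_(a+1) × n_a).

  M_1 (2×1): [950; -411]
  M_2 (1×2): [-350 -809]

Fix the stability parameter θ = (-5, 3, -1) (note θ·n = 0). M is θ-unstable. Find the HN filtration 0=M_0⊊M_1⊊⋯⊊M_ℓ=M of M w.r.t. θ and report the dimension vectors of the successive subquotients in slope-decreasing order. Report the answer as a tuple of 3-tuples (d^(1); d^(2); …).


Barcode: M ≅ I[1,3], I[2,2]. HN layers by μ_θ (3 steps, strictly decreasing):
  μ^(1)=3; μ^(2)=1; μ^(3)=-5

((0, 1, 0); (0, 1, 1); (1, 0, 0))


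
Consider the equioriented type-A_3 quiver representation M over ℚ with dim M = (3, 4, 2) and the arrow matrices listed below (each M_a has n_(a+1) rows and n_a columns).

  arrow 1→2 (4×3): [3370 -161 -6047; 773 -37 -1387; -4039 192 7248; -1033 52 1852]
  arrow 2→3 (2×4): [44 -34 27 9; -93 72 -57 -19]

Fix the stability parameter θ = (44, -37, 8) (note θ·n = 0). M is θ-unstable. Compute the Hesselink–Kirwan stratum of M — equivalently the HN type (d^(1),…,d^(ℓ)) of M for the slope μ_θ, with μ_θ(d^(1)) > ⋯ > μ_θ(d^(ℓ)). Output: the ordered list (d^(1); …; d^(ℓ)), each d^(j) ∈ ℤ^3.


Via rank(M_{q-1}∘⋯∘M_p): M ≅ I[1,1], I[1,2], I[1,3], I[2,2], I[2,3].
μ_θ-semistable layers: μ^(1)=44; μ^(2)=8; μ^(3)=7/2; μ^(4)=-37

((1, 0, 0); (0, 0, 2); (2, 2, 0); (0, 2, 0))


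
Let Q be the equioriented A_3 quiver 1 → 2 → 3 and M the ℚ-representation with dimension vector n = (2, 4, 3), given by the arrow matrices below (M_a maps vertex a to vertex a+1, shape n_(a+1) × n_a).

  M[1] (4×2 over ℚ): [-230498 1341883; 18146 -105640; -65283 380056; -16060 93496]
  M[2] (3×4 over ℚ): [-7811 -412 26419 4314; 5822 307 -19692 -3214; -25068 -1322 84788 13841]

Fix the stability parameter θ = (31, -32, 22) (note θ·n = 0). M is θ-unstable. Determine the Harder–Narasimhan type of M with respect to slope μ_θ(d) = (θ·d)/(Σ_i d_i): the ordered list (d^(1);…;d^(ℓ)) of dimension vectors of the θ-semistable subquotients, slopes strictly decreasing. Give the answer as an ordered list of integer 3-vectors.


Barcode: M ≅ I[1,2], I[1,3], I[2,3]^2. HN layers by μ_θ (3 steps, strictly decreasing):
  μ^(1)=22; μ^(2)=-1/2; μ^(3)=-32

((0, 0, 3); (2, 2, 0); (0, 2, 0))


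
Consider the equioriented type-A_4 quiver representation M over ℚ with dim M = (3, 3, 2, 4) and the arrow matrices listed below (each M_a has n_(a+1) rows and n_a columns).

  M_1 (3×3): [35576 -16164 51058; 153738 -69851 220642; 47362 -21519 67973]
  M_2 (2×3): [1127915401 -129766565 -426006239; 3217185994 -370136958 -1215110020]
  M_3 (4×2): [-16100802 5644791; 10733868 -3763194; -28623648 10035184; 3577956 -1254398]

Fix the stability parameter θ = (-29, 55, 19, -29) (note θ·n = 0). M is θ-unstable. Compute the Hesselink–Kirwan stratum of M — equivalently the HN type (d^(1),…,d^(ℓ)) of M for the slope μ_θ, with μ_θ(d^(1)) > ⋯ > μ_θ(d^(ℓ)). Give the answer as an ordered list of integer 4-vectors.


Via rank(M_{q-1}∘⋯∘M_p): M ≅ I[1,1], I[1,3], I[1,4], I[2,2], I[4,4]^3.
μ_θ-semistable layers: μ^(1)=55; μ^(2)=37; μ^(3)=15; μ^(4)=-29

((0, 1, 0, 0); (0, 1, 1, 0); (0, 1, 1, 1); (3, 0, 0, 3))


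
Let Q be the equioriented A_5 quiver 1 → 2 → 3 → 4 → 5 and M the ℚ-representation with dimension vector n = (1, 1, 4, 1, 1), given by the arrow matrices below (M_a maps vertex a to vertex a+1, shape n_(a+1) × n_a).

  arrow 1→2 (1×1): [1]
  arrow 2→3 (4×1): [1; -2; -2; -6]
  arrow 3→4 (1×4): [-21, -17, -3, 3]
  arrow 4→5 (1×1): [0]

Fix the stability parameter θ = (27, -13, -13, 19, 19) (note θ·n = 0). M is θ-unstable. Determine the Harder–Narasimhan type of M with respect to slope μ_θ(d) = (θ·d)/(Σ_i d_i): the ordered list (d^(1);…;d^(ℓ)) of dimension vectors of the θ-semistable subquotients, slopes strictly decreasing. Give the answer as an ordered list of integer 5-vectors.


Barcode: M ≅ I[1,4], I[3,3]^3, I[5,5]. HN layers by μ_θ (3 steps, strictly decreasing):
  μ^(1)=19; μ^(2)=1/3; μ^(3)=-13

((0, 0, 0, 1, 1); (1, 1, 1, 0, 0); (0, 0, 3, 0, 0))


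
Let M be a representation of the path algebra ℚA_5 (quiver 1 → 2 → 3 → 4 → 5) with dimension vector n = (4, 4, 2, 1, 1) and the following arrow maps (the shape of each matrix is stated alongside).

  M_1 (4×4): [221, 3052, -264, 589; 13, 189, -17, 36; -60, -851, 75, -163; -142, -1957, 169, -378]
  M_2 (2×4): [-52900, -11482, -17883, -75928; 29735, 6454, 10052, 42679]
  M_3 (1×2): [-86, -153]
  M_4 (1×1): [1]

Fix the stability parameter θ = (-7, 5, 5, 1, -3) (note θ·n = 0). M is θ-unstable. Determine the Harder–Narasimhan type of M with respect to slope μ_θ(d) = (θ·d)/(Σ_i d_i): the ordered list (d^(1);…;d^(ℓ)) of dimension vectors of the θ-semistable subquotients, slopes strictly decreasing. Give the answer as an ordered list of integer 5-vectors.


Barcode: M ≅ I[1,2]^2, I[1,3], I[1,5]. HN layers by μ_θ (3 steps, strictly decreasing):
  μ^(1)=5; μ^(2)=2; μ^(3)=-7

((0, 3, 1, 0, 0); (0, 1, 1, 1, 1); (4, 0, 0, 0, 0))


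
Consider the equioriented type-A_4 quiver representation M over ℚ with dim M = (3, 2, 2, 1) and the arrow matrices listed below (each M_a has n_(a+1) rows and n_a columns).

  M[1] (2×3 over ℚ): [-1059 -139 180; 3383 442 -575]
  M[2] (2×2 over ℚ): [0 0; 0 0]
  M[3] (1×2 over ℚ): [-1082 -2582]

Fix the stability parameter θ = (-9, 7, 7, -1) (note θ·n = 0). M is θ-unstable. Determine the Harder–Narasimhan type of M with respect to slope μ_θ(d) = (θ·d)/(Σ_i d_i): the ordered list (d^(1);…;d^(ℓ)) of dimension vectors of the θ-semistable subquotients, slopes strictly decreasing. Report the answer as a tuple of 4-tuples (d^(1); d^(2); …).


Barcode: M ≅ I[1,1], I[1,2]^2, I[3,3], I[3,4]. HN layers by μ_θ (3 steps, strictly decreasing):
  μ^(1)=7; μ^(2)=3; μ^(3)=-9

((0, 2, 1, 0); (0, 0, 1, 1); (3, 0, 0, 0))


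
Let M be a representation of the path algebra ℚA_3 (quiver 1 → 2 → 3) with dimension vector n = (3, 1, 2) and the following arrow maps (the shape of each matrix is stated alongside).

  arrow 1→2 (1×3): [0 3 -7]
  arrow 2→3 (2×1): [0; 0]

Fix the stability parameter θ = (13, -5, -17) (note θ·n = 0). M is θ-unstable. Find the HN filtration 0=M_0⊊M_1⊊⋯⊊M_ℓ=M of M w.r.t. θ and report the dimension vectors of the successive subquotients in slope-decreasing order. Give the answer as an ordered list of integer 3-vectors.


Via rank(M_{q-1}∘⋯∘M_p): M ≅ I[1,1]^2, I[1,2], I[3,3]^2.
μ_θ-semistable layers: μ^(1)=13; μ^(2)=4; μ^(3)=-17

((2, 0, 0); (1, 1, 0); (0, 0, 2))


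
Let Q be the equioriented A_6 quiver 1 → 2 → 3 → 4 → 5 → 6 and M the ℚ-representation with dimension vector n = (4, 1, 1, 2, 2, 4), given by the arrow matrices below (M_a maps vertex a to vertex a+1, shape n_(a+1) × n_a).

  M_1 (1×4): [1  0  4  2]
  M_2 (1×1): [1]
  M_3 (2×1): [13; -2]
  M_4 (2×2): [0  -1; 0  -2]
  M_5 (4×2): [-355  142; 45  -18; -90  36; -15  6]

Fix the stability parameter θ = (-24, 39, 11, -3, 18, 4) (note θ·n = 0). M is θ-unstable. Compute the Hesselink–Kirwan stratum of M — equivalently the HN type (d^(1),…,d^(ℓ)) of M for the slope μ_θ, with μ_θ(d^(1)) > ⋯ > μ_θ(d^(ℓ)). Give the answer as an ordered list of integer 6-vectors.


Interval decomposition of M: I[1,1]^3, I[1,6], I[4,4], I[5,5], I[6,6]^3.
HN type (ℓ=5): μ^(1)=18; μ^(2)=69/5; μ^(3)=4; μ^(4)=-3; μ^(5)=-24

((0, 0, 0, 0, 1, 0); (0, 1, 1, 1, 1, 1); (0, 0, 0, 0, 0, 3); (0, 0, 0, 1, 0, 0); (4, 0, 0, 0, 0, 0))


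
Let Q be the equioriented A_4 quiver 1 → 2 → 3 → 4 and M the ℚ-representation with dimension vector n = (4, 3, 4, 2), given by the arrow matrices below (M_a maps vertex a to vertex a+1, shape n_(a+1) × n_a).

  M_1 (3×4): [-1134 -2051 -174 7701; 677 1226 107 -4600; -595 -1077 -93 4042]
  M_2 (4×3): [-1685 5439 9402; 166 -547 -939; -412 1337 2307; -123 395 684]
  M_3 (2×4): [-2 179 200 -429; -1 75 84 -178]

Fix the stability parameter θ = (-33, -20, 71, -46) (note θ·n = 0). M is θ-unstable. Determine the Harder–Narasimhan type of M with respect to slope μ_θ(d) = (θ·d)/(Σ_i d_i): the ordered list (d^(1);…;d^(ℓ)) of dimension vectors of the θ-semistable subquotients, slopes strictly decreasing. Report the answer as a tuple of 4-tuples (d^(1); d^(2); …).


Barcode: M ≅ I[1,1], I[1,2], I[1,3], I[1,4], I[3,3], I[3,4]. HN layers by μ_θ (4 steps, strictly decreasing):
  μ^(1)=71; μ^(2)=25/2; μ^(3)=-20; μ^(4)=-33

((0, 0, 2, 0); (0, 0, 2, 2); (0, 3, 0, 0); (4, 0, 0, 0))


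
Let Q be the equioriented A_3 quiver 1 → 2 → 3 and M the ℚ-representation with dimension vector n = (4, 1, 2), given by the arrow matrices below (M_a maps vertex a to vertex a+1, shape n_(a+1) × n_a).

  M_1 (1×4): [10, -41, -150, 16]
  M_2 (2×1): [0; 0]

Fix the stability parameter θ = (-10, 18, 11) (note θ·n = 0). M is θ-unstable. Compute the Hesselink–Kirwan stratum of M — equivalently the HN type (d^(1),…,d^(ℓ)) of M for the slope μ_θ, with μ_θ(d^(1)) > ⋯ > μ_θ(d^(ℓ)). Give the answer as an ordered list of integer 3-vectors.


Barcode: M ≅ I[1,1]^3, I[1,2], I[3,3]^2. HN layers by μ_θ (3 steps, strictly decreasing):
  μ^(1)=18; μ^(2)=11; μ^(3)=-10

((0, 1, 0); (0, 0, 2); (4, 0, 0))


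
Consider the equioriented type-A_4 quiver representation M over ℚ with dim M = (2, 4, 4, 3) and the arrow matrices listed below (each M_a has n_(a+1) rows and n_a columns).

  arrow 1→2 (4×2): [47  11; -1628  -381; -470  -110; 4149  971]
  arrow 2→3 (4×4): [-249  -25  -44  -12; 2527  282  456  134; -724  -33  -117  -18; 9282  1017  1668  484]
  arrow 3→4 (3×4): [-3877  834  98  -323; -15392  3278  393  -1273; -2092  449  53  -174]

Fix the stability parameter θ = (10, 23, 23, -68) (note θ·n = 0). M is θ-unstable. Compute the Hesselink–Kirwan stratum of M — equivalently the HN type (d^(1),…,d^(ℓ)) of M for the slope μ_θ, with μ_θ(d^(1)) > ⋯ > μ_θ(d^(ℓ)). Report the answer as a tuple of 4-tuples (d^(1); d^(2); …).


Via rank(M_{q-1}∘⋯∘M_p): M ≅ I[1,4]^2, I[2,3], I[2,4].
μ_θ-semistable layers: μ^(1)=23; μ^(2)=-3; μ^(3)=-22/3

((0, 1, 1, 0); (2, 2, 2, 2); (0, 1, 1, 1))


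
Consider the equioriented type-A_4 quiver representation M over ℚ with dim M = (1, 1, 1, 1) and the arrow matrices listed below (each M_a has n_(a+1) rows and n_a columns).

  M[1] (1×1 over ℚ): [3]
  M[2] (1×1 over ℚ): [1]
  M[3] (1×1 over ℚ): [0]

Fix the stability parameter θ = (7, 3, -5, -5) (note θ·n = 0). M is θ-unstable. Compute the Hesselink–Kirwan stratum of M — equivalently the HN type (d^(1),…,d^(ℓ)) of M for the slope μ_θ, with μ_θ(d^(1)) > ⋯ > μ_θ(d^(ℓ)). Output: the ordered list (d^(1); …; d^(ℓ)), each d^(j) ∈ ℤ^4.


Via rank(M_{q-1}∘⋯∘M_p): M ≅ I[1,3], I[4,4].
μ_θ-semistable layers: μ^(1)=5/3; μ^(2)=-5

((1, 1, 1, 0); (0, 0, 0, 1))


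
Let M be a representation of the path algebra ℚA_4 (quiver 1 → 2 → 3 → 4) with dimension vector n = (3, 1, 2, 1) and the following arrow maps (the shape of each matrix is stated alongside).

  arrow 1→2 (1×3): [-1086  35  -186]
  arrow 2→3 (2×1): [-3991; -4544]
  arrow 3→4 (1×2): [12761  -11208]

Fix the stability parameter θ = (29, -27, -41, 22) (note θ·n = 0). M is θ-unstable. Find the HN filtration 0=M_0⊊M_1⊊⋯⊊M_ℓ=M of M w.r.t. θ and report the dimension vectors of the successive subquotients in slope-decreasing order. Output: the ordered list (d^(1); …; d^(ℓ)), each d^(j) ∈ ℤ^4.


Interval decomposition of M: I[1,1]^2, I[1,4], I[3,3].
HN type (ℓ=4): μ^(1)=29; μ^(2)=22; μ^(3)=-13; μ^(4)=-41

((2, 0, 0, 0); (0, 0, 0, 1); (1, 1, 1, 0); (0, 0, 1, 0))


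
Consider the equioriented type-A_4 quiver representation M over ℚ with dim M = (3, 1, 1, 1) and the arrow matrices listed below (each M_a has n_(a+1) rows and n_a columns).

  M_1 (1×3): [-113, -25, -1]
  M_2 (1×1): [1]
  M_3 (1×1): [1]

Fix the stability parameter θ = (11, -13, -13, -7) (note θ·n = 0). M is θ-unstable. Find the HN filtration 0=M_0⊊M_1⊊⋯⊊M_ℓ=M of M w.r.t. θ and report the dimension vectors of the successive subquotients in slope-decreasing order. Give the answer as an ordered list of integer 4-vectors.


Barcode: M ≅ I[1,1]^2, I[1,4]. HN layers by μ_θ (2 steps, strictly decreasing):
  μ^(1)=11; μ^(2)=-11/2

((2, 0, 0, 0); (1, 1, 1, 1))


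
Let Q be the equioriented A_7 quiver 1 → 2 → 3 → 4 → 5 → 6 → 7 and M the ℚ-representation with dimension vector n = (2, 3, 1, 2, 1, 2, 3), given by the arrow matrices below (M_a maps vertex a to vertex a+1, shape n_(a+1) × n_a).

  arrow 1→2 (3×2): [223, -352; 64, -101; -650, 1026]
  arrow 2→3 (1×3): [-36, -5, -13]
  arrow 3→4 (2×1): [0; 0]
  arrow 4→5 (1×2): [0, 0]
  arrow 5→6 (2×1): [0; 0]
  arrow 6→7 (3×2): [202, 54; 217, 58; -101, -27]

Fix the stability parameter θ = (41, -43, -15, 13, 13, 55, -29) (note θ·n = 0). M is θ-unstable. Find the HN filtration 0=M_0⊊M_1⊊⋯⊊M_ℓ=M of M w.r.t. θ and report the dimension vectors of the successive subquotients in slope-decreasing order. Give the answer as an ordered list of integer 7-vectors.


Barcode: M ≅ I[1,2], I[1,3], I[2,2], I[4,4]^2, I[5,5], I[6,7]^2, I[7,7]. HN layers by μ_θ (5 steps, strictly decreasing):
  μ^(1)=13; μ^(2)=-1; μ^(3)=-17/3; μ^(4)=-29; μ^(5)=-43

((0, 0, 0, 2, 1, 2, 2); (1, 1, 0, 0, 0, 0, 0); (1, 1, 1, 0, 0, 0, 0); (0, 0, 0, 0, 0, 0, 1); (0, 1, 0, 0, 0, 0, 0))


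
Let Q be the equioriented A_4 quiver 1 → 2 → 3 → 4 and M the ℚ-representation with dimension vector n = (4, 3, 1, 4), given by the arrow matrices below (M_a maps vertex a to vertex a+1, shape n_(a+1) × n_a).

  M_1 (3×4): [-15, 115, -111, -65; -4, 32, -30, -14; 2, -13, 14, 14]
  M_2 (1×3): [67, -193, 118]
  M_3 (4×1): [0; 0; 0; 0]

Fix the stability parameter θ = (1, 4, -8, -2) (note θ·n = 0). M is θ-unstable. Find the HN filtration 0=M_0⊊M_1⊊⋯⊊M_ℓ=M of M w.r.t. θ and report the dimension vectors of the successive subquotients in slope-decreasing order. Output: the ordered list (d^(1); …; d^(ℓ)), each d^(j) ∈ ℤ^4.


Via rank(M_{q-1}∘⋯∘M_p): M ≅ I[1,1], I[1,2]^2, I[1,3], I[4,4]^4.
μ_θ-semistable layers: μ^(1)=4; μ^(2)=1; μ^(3)=-1; μ^(4)=-2

((0, 2, 0, 0); (3, 0, 0, 0); (1, 1, 1, 0); (0, 0, 0, 4))


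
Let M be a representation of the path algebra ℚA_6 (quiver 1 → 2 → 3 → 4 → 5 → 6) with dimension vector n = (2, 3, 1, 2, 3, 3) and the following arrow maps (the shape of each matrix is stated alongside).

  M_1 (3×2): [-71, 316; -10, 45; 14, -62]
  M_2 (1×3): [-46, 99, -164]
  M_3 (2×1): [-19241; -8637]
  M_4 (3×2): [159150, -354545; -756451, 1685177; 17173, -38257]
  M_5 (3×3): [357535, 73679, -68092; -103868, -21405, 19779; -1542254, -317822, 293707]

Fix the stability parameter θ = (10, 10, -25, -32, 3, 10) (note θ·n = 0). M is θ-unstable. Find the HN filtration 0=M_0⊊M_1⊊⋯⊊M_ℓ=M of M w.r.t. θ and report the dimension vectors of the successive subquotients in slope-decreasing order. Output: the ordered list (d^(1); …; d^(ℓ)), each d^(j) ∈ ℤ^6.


Via rank(M_{q-1}∘⋯∘M_p): M ≅ I[1,2], I[1,6], I[2,2], I[4,6], I[5,6].
μ_θ-semistable layers: μ^(1)=10; μ^(2)=3; μ^(3)=-37/4; μ^(4)=-32

((1, 2, 0, 0, 0, 3); (0, 0, 0, 0, 3, 0); (1, 1, 1, 1, 0, 0); (0, 0, 0, 1, 0, 0))


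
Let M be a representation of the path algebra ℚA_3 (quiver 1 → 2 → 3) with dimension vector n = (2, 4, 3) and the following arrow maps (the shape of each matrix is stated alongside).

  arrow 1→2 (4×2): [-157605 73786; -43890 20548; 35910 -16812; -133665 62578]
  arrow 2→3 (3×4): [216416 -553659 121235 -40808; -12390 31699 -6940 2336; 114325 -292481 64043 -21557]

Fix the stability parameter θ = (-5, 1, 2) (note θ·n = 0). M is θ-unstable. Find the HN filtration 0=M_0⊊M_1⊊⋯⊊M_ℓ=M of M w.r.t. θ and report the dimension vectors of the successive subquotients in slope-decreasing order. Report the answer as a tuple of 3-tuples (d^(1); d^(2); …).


Via rank(M_{q-1}∘⋯∘M_p): M ≅ I[1,1], I[1,2], I[2,3]^3.
μ_θ-semistable layers: μ^(1)=2; μ^(2)=1; μ^(3)=-5

((0, 0, 3); (0, 4, 0); (2, 0, 0))


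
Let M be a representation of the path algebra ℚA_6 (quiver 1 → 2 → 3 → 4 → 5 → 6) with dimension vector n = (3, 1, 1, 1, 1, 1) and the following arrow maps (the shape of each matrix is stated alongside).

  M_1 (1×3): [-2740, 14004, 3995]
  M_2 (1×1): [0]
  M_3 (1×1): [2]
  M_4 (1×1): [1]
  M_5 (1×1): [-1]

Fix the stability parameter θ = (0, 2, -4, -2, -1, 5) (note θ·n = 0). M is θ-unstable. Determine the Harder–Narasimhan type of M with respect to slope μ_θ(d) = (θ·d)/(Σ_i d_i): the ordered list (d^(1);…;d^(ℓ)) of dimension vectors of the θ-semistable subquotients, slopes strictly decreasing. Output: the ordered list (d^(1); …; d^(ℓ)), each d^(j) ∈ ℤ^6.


Interval decomposition of M: I[1,1]^2, I[1,2], I[3,6].
HN type (ℓ=6): μ^(1)=5; μ^(2)=2; μ^(3)=0; μ^(4)=-1; μ^(5)=-2; μ^(6)=-4

((0, 0, 0, 0, 0, 1); (0, 1, 0, 0, 0, 0); (3, 0, 0, 0, 0, 0); (0, 0, 0, 0, 1, 0); (0, 0, 0, 1, 0, 0); (0, 0, 1, 0, 0, 0))


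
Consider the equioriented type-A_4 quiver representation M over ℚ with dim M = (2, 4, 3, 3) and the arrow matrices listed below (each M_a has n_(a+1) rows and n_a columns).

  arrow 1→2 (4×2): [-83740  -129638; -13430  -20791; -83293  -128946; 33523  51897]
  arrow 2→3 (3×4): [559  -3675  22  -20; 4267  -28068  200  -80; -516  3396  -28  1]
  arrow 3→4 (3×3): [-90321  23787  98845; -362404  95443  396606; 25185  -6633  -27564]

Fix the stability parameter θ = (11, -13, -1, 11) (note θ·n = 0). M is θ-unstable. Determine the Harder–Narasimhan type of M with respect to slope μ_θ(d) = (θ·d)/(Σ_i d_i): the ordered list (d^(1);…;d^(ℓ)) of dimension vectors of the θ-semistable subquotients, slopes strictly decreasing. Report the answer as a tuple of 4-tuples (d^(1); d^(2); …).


Interval decomposition of M: I[1,4]^2, I[2,2], I[2,4].
HN type (ℓ=3): μ^(1)=11; μ^(2)=-1; μ^(3)=-13

((0, 0, 0, 3); (2, 2, 3, 0); (0, 2, 0, 0))


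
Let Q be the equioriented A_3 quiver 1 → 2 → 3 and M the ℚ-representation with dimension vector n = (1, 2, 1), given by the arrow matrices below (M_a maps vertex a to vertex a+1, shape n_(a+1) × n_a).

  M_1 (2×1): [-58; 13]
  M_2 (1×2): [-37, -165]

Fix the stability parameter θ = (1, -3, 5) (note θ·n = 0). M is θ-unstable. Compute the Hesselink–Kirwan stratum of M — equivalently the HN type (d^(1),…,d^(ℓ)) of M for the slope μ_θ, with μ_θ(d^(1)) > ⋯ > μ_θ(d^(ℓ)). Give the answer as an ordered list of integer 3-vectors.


Interval decomposition of M: I[1,3], I[2,2].
HN type (ℓ=3): μ^(1)=5; μ^(2)=-1; μ^(3)=-3

((0, 0, 1); (1, 1, 0); (0, 1, 0))


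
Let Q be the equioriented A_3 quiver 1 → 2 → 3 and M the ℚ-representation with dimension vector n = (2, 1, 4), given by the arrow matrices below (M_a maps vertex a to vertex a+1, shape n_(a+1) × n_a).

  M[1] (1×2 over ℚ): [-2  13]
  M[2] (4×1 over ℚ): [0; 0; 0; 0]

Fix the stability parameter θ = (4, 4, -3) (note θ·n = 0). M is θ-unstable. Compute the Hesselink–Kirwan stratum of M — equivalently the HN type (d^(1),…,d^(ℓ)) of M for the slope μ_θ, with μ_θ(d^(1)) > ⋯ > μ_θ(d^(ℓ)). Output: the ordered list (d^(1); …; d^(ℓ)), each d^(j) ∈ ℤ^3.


Barcode: M ≅ I[1,1], I[1,2], I[3,3]^4. HN layers by μ_θ (2 steps, strictly decreasing):
  μ^(1)=4; μ^(2)=-3

((2, 1, 0); (0, 0, 4))


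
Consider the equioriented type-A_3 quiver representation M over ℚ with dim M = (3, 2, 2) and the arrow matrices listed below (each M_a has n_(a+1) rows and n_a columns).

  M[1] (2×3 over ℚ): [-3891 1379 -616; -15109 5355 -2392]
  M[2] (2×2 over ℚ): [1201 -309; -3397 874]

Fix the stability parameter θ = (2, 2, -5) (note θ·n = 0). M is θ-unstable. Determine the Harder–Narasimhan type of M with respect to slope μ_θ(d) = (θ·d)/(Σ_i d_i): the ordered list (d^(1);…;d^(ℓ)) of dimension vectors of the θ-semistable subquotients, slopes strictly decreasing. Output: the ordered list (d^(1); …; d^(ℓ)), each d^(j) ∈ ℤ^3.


Via rank(M_{q-1}∘⋯∘M_p): M ≅ I[1,1], I[1,3]^2.
μ_θ-semistable layers: μ^(1)=2; μ^(2)=-1/3

((1, 0, 0); (2, 2, 2))


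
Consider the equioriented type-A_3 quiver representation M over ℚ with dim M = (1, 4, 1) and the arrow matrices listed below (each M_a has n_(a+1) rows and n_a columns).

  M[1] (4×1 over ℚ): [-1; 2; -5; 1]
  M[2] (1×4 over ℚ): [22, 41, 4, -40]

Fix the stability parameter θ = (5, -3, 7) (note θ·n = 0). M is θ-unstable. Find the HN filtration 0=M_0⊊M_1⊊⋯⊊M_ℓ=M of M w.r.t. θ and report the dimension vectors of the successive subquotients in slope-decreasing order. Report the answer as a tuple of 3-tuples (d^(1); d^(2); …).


Interval decomposition of M: I[1,2], I[2,2]^2, I[2,3].
HN type (ℓ=3): μ^(1)=7; μ^(2)=1; μ^(3)=-3

((0, 0, 1); (1, 1, 0); (0, 3, 0))


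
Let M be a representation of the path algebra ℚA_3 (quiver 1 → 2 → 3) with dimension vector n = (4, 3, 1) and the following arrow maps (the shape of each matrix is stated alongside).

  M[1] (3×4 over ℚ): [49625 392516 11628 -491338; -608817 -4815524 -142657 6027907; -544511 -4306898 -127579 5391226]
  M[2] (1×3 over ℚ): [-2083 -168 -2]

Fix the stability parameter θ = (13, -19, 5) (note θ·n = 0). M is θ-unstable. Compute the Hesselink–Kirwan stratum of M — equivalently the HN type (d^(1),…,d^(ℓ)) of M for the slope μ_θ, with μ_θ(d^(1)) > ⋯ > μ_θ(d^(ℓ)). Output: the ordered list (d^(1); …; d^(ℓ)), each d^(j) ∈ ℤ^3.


Interval decomposition of M: I[1,1], I[1,2]^2, I[1,3].
HN type (ℓ=3): μ^(1)=13; μ^(2)=5; μ^(3)=-3

((1, 0, 0); (0, 0, 1); (3, 3, 0))


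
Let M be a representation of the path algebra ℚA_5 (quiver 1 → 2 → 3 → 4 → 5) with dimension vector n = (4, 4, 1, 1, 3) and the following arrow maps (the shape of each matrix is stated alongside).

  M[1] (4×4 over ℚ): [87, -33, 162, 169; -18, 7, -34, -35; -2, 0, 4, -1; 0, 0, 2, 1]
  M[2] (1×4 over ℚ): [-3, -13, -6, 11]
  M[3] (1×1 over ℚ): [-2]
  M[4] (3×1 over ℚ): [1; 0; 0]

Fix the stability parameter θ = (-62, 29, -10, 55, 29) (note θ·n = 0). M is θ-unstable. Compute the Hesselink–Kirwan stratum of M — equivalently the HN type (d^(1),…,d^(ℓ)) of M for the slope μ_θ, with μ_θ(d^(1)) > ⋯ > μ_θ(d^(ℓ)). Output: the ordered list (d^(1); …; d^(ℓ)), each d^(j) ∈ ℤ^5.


Interval decomposition of M: I[1,2]^3, I[1,5], I[5,5]^2.
HN type (ℓ=4): μ^(1)=42; μ^(2)=29; μ^(3)=19/2; μ^(4)=-62

((0, 0, 0, 1, 1); (0, 3, 0, 0, 2); (0, 1, 1, 0, 0); (4, 0, 0, 0, 0))


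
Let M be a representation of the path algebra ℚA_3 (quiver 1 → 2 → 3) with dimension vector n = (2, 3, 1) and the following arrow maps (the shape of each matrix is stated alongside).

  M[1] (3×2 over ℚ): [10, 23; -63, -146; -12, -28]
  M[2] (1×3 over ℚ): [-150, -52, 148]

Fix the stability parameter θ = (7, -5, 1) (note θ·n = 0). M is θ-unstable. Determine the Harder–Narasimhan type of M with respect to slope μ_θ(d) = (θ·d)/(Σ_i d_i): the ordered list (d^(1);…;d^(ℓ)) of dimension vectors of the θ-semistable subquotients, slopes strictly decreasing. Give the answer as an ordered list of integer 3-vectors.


Barcode: M ≅ I[1,2], I[1,3], I[2,2]. HN layers by μ_θ (2 steps, strictly decreasing):
  μ^(1)=1; μ^(2)=-5

((2, 2, 1); (0, 1, 0))


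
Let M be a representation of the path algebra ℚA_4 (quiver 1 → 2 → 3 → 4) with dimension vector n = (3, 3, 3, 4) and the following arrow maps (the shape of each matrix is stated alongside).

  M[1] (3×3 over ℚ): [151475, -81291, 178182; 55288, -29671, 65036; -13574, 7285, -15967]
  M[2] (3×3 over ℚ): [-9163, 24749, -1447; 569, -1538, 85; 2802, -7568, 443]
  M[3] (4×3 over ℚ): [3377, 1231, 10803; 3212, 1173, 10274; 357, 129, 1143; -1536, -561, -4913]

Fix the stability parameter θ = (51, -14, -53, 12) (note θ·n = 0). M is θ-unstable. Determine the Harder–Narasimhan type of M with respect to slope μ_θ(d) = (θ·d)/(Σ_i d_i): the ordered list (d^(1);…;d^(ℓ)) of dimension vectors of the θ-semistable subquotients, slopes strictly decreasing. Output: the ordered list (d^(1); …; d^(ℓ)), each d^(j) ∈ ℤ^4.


Interval decomposition of M: I[1,4]^3, I[4,4].
HN type (ℓ=2): μ^(1)=12; μ^(2)=-16/3

((0, 0, 0, 4); (3, 3, 3, 0))


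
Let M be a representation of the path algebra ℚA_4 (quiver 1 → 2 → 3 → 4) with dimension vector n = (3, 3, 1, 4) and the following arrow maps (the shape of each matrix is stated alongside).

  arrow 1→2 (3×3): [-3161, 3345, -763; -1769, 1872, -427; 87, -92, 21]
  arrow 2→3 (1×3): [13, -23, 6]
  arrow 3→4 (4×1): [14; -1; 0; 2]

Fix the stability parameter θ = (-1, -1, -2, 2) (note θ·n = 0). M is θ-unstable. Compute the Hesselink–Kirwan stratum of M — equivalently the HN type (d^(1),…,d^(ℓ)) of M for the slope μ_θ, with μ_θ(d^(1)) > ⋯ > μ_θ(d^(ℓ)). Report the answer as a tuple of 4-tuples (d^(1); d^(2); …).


Interval decomposition of M: I[1,1], I[1,2], I[1,4], I[2,2], I[4,4]^3.
HN type (ℓ=3): μ^(1)=2; μ^(2)=-1; μ^(3)=-4/3

((0, 0, 0, 4); (2, 2, 0, 0); (1, 1, 1, 0))


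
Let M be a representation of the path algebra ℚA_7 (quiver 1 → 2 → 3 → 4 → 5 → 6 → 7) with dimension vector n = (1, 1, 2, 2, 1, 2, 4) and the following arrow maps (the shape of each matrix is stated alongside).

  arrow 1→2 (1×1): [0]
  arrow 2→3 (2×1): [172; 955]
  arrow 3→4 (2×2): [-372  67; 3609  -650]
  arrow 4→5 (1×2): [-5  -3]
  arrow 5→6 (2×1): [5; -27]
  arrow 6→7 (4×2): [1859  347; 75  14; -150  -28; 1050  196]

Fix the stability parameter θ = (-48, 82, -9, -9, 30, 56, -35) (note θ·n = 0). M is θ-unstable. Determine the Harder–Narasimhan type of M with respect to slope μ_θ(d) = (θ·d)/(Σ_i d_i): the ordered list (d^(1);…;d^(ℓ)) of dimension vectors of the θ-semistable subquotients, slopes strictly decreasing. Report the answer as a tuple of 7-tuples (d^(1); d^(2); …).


Via rank(M_{q-1}∘⋯∘M_p): M ≅ I[1,1], I[2,7], I[3,4], I[6,7], I[7,7]^2.
μ_θ-semistable layers: μ^(1)=115/6; μ^(2)=21/2; μ^(3)=-9; μ^(4)=-35; μ^(5)=-48

((0, 1, 1, 1, 1, 1, 1); (0, 0, 0, 0, 0, 1, 1); (0, 0, 1, 1, 0, 0, 0); (0, 0, 0, 0, 0, 0, 2); (1, 0, 0, 0, 0, 0, 0))


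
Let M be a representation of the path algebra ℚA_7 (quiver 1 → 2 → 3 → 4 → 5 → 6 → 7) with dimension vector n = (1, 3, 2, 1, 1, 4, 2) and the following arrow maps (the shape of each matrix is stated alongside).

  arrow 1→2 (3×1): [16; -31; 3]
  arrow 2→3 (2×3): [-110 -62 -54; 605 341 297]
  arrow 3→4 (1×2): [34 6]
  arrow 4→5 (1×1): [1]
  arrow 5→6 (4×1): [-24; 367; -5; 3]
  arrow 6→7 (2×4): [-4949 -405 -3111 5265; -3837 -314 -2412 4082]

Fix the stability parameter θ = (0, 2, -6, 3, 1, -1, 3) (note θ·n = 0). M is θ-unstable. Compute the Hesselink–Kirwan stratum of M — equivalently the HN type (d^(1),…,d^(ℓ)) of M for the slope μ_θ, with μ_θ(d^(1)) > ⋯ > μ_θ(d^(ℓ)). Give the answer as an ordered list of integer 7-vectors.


Via rank(M_{q-1}∘⋯∘M_p): M ≅ I[1,2], I[2,2], I[2,7], I[3,3], I[6,6]^2, I[6,7].
μ_θ-semistable layers: μ^(1)=3; μ^(2)=2; μ^(3)=1; μ^(4)=0; μ^(5)=-1; μ^(6)=-2; μ^(7)=-6

((0, 0, 0, 0, 0, 0, 2); (0, 2, 0, 0, 0, 0, 0); (0, 0, 0, 1, 1, 1, 0); (1, 0, 0, 0, 0, 0, 0); (0, 0, 0, 0, 0, 3, 0); (0, 1, 1, 0, 0, 0, 0); (0, 0, 1, 0, 0, 0, 0))


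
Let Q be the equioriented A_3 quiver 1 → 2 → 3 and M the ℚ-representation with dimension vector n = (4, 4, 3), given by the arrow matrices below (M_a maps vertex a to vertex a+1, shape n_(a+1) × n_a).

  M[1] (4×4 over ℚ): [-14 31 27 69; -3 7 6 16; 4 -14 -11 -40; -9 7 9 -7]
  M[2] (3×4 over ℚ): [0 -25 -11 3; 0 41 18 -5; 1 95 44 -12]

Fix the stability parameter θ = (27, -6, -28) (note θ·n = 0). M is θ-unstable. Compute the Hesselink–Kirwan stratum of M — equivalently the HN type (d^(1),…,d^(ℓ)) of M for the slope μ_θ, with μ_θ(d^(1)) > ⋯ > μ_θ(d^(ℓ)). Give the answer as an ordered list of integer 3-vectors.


Barcode: M ≅ I[1,2], I[1,3]^3. HN layers by μ_θ (2 steps, strictly decreasing):
  μ^(1)=21/2; μ^(2)=-7/3

((1, 1, 0); (3, 3, 3))


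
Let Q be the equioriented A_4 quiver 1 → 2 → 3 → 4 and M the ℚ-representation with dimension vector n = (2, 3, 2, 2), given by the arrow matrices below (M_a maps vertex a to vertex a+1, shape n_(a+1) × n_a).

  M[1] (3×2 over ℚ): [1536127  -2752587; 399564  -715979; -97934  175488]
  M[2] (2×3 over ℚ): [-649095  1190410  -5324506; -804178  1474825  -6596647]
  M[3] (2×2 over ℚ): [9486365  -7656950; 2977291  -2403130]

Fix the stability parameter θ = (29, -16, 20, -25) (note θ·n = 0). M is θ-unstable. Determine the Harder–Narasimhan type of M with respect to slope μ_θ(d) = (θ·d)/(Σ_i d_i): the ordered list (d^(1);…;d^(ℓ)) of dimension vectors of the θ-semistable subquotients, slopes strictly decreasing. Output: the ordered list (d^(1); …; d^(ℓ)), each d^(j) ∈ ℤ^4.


Barcode: M ≅ I[1,3], I[1,4], I[2,2], I[4,4]. HN layers by μ_θ (5 steps, strictly decreasing):
  μ^(1)=20; μ^(2)=13/2; μ^(3)=2; μ^(4)=-16; μ^(5)=-25

((0, 0, 1, 0); (1, 1, 0, 0); (1, 1, 1, 1); (0, 1, 0, 0); (0, 0, 0, 1))


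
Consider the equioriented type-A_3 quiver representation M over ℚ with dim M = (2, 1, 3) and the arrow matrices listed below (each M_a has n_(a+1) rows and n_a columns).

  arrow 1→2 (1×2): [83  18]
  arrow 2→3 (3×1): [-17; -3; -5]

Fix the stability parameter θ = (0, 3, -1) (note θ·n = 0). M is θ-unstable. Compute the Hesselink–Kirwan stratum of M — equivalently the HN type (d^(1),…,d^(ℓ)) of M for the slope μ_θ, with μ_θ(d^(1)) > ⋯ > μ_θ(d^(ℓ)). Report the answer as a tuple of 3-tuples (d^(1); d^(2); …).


Barcode: M ≅ I[1,1], I[1,3], I[3,3]^2. HN layers by μ_θ (3 steps, strictly decreasing):
  μ^(1)=1; μ^(2)=0; μ^(3)=-1

((0, 1, 1); (2, 0, 0); (0, 0, 2))


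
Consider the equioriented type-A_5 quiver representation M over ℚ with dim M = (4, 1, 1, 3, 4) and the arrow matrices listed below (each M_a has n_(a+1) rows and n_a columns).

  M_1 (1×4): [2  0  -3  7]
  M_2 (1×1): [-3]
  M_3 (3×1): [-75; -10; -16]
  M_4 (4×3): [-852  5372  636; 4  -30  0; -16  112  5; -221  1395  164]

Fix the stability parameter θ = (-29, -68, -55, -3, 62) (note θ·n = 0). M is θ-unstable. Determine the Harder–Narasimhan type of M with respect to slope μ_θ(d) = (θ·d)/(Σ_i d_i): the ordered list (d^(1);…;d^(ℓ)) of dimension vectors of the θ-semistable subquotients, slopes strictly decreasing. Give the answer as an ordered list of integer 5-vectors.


Barcode: M ≅ I[1,1]^3, I[1,5], I[4,5]^2, I[5,5]. HN layers by μ_θ (4 steps, strictly decreasing):
  μ^(1)=62; μ^(2)=-3; μ^(3)=-29; μ^(4)=-152/3

((0, 0, 0, 0, 4); (0, 0, 0, 3, 0); (3, 0, 0, 0, 0); (1, 1, 1, 0, 0))


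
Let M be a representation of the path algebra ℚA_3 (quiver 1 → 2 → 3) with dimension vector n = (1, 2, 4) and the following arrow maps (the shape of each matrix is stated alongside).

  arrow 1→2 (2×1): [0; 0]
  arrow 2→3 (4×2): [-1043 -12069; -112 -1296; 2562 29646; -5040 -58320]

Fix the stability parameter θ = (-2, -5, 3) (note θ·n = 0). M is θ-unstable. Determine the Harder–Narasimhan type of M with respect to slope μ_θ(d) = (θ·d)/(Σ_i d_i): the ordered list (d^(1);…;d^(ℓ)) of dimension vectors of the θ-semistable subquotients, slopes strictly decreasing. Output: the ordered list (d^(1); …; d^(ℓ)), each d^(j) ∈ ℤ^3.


Interval decomposition of M: I[1,1], I[2,2], I[2,3], I[3,3]^3.
HN type (ℓ=3): μ^(1)=3; μ^(2)=-2; μ^(3)=-5

((0, 0, 4); (1, 0, 0); (0, 2, 0))


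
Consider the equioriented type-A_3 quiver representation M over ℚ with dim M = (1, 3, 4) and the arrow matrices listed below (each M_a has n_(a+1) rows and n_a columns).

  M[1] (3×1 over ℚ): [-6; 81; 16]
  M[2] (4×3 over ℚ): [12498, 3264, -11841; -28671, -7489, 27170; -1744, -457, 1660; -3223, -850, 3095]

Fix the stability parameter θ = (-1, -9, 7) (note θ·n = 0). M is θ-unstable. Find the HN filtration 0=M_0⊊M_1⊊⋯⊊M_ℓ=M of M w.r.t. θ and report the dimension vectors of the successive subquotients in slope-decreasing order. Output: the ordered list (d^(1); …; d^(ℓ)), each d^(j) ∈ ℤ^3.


Barcode: M ≅ I[1,3], I[2,3]^2, I[3,3]. HN layers by μ_θ (3 steps, strictly decreasing):
  μ^(1)=7; μ^(2)=-5; μ^(3)=-9

((0, 0, 4); (1, 1, 0); (0, 2, 0))


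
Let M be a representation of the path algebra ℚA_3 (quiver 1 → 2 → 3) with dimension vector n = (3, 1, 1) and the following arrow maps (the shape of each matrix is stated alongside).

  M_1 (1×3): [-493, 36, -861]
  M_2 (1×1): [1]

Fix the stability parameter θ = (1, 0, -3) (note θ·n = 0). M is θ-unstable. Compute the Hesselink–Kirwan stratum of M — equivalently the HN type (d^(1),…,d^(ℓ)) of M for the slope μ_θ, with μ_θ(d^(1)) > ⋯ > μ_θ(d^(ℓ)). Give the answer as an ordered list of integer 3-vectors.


Interval decomposition of M: I[1,1]^2, I[1,3].
HN type (ℓ=2): μ^(1)=1; μ^(2)=-2/3

((2, 0, 0); (1, 1, 1))


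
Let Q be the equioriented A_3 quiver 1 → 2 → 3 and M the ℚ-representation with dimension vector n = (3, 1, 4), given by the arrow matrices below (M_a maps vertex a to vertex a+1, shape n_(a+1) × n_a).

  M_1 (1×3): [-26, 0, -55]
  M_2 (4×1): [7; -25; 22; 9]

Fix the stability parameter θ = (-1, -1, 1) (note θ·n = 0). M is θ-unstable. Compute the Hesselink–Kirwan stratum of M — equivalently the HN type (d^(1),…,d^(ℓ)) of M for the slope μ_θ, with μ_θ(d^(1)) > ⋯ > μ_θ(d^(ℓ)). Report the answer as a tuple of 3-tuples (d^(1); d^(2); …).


Barcode: M ≅ I[1,1]^2, I[1,3], I[3,3]^3. HN layers by μ_θ (2 steps, strictly decreasing):
  μ^(1)=1; μ^(2)=-1

((0, 0, 4); (3, 1, 0))
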